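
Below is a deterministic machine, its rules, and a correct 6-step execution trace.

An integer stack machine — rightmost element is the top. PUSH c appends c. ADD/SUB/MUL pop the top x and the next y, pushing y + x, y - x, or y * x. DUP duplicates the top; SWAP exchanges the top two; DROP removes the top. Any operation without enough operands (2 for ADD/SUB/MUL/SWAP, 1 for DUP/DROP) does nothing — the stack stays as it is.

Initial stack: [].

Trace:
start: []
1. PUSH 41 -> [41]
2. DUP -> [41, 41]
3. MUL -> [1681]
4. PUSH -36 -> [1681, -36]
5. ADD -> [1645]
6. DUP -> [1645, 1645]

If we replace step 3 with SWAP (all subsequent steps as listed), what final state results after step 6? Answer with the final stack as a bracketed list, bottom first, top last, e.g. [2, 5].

(re-executing from step 3 with the substitution; state before step 3: [41, 41])
3. SWAP -> [41, 41]
4. PUSH -36 -> [41, 41, -36]
5. ADD -> [41, 5]
6. DUP -> [41, 5, 5]

[41, 5, 5]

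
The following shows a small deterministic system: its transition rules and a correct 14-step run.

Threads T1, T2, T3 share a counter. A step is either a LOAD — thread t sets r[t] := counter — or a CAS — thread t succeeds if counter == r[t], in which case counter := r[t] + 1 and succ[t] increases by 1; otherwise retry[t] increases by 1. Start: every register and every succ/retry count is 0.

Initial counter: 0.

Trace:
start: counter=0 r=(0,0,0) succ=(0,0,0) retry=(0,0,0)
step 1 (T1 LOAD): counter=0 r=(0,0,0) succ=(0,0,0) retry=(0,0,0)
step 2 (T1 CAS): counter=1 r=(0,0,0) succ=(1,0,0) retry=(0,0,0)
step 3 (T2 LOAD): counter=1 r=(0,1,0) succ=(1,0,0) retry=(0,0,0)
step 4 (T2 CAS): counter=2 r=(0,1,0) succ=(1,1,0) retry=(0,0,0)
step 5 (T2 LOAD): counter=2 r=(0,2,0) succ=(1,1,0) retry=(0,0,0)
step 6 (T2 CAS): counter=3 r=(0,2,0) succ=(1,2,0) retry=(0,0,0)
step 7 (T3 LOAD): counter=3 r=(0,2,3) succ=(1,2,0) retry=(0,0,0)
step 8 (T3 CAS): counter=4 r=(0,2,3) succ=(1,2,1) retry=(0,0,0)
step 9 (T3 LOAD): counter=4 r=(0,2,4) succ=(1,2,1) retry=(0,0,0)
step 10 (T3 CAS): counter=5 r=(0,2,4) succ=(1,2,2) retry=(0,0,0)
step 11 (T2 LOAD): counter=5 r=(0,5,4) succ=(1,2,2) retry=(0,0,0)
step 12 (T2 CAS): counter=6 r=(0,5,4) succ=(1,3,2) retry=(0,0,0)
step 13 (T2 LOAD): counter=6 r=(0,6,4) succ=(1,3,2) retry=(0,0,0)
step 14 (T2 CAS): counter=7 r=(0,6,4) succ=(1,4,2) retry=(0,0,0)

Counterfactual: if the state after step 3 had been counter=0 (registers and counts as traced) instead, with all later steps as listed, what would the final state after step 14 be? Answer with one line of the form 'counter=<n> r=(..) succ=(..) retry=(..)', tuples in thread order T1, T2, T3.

state after step 3 := counter=0 r=(0,1,0) succ=(1,0,0) retry=(0,0,0)
step 4 (T2 CAS): counter=0 r=(0,1,0) succ=(1,0,0) retry=(0,1,0)
step 5 (T2 LOAD): counter=0 r=(0,0,0) succ=(1,0,0) retry=(0,1,0)
step 6 (T2 CAS): counter=1 r=(0,0,0) succ=(1,1,0) retry=(0,1,0)
step 7 (T3 LOAD): counter=1 r=(0,0,1) succ=(1,1,0) retry=(0,1,0)
step 8 (T3 CAS): counter=2 r=(0,0,1) succ=(1,1,1) retry=(0,1,0)
step 9 (T3 LOAD): counter=2 r=(0,0,2) succ=(1,1,1) retry=(0,1,0)
step 10 (T3 CAS): counter=3 r=(0,0,2) succ=(1,1,2) retry=(0,1,0)
step 11 (T2 LOAD): counter=3 r=(0,3,2) succ=(1,1,2) retry=(0,1,0)
step 12 (T2 CAS): counter=4 r=(0,3,2) succ=(1,2,2) retry=(0,1,0)
step 13 (T2 LOAD): counter=4 r=(0,4,2) succ=(1,2,2) retry=(0,1,0)
step 14 (T2 CAS): counter=5 r=(0,4,2) succ=(1,3,2) retry=(0,1,0)

counter=5 r=(0,4,2) succ=(1,3,2) retry=(0,1,0)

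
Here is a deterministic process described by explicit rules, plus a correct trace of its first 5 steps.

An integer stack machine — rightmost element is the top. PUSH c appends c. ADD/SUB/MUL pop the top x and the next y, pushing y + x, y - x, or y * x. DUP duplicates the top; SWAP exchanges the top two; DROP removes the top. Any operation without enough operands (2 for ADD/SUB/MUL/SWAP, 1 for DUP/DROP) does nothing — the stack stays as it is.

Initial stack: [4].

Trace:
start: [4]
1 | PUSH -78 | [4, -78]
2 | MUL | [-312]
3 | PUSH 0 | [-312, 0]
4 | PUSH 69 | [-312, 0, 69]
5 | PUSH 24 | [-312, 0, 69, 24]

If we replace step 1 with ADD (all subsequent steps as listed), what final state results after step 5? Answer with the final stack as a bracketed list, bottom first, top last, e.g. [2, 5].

(re-executing from step 1 with the substitution; state before step 1: [4])
1 | ADD | [4]
2 | MUL | [4]
3 | PUSH 0 | [4, 0]
4 | PUSH 69 | [4, 0, 69]
5 | PUSH 24 | [4, 0, 69, 24]

[4, 0, 69, 24]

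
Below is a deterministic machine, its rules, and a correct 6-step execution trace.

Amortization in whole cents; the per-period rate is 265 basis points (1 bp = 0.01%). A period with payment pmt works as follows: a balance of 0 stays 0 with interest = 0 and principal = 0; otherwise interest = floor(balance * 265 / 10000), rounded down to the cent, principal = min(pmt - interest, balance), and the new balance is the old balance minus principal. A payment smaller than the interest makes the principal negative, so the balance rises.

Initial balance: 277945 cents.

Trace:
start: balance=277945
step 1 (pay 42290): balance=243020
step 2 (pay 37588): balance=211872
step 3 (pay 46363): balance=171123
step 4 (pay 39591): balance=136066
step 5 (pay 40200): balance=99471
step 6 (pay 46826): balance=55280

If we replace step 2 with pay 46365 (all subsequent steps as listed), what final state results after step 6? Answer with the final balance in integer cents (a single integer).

(re-executing from step 2 with the substitution; state before step 2: balance=243020)
step 2 (pay 46365): balance=203095
step 3 (pay 46363): balance=162114
step 4 (pay 39591): balance=126819
step 5 (pay 40200): balance=89979
step 6 (pay 46826): balance=45537

45537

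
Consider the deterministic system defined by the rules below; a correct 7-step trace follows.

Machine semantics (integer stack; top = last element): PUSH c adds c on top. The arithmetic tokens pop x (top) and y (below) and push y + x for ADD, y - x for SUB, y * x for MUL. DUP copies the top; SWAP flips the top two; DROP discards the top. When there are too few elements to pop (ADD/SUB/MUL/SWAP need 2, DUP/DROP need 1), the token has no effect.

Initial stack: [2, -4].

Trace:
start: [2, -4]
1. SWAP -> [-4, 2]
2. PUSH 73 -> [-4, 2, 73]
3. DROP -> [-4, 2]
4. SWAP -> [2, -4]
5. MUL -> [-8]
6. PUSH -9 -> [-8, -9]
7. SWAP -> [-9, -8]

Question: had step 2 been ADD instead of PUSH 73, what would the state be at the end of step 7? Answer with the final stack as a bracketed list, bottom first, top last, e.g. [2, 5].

[-9]

(re-executing from step 2 with the substitution; state before step 2: [-4, 2])
2. ADD -> [-2]
3. DROP -> []
4. SWAP -> []
5. MUL -> []
6. PUSH -9 -> [-9]
7. SWAP -> [-9]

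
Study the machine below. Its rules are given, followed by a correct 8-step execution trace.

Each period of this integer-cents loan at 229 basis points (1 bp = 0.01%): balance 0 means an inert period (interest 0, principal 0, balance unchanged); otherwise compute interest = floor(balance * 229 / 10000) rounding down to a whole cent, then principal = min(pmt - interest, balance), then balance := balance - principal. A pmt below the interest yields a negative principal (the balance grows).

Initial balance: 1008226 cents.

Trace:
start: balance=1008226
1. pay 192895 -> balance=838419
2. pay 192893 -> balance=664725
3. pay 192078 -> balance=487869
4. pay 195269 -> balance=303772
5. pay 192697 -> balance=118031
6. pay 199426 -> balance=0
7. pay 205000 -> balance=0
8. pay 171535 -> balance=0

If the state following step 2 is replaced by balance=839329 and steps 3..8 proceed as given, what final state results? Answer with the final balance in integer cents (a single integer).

0

state after step 2 := balance=839329
3. pay 192078 -> balance=666471
4. pay 195269 -> balance=486464
5. pay 192697 -> balance=304907
6. pay 199426 -> balance=112463
7. pay 205000 -> balance=0
8. pay 171535 -> balance=0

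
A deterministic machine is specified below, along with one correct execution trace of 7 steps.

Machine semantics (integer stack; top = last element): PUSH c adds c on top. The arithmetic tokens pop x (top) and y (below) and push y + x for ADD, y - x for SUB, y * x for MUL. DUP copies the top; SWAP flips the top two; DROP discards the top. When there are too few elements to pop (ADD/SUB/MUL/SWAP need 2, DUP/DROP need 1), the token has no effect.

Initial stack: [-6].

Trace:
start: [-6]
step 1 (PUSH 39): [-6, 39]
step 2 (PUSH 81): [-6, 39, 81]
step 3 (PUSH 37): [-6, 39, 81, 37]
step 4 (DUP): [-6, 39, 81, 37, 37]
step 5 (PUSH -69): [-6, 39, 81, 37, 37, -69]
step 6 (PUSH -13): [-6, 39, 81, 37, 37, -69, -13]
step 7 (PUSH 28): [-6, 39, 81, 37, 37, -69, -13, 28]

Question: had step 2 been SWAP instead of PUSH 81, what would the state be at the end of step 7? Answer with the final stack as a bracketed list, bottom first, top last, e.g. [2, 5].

[39, -6, 37, 37, -69, -13, 28]

(re-executing from step 2 with the substitution; state before step 2: [-6, 39])
step 2 (SWAP): [39, -6]
step 3 (PUSH 37): [39, -6, 37]
step 4 (DUP): [39, -6, 37, 37]
step 5 (PUSH -69): [39, -6, 37, 37, -69]
step 6 (PUSH -13): [39, -6, 37, 37, -69, -13]
step 7 (PUSH 28): [39, -6, 37, 37, -69, -13, 28]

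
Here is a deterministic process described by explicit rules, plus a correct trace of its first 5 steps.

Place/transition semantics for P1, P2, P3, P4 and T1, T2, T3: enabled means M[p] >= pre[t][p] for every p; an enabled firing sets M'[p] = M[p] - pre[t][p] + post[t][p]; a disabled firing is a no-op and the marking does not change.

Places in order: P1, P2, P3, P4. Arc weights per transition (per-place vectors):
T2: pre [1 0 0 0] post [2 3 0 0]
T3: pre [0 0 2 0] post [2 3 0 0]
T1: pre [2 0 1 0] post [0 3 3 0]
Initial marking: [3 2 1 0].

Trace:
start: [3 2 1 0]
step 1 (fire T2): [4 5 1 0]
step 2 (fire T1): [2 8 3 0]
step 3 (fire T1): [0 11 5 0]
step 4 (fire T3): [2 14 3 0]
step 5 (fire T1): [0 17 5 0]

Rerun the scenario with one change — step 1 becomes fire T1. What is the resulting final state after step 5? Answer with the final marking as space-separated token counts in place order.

(re-executing from step 1 with the substitution; state before step 1: [3 2 1 0])
step 1 (fire T1): [1 5 3 0]
step 2 (fire T1): [1 5 3 0]
step 3 (fire T1): [1 5 3 0]
step 4 (fire T3): [3 8 1 0]
step 5 (fire T1): [1 11 3 0]

1 11 3 0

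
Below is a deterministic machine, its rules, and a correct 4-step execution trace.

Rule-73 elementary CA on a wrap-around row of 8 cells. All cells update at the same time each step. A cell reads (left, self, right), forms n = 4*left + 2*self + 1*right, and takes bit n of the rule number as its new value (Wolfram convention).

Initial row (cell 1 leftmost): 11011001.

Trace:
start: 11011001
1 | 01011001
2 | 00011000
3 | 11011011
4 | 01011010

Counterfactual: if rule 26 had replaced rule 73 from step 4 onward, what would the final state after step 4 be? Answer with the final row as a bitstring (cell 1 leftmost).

(re-executing step 4 under rule 26; state before step 4: 11011011)
4 | 00010010

00010010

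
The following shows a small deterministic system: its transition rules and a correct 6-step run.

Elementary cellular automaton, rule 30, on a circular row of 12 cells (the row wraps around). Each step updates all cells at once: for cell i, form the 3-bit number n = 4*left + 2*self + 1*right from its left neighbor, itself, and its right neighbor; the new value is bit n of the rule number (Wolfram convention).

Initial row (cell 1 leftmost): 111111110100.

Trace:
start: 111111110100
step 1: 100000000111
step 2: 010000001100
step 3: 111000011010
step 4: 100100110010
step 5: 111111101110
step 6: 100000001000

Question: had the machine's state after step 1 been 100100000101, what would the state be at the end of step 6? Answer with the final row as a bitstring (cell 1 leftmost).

111111110110

state after step 1 := 100100000101
step 2: 011110001101
step 3: 010001011001
step 4: 011011010111
step 5: 010010010100
step 6: 111111110110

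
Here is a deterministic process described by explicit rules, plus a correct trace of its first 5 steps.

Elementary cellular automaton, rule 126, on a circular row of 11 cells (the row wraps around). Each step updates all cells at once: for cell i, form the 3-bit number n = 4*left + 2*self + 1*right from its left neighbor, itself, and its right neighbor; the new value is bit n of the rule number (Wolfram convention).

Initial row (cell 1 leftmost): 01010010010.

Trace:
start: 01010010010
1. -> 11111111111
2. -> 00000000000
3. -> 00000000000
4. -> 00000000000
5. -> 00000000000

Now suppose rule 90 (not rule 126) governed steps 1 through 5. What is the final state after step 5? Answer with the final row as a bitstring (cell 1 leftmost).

00000011110

(re-executing steps 1..5 under rule 90; state before step 1: 01010010010)
1. -> 10001101101
2. -> 11011101101
3. -> 01010101101
4. -> 00000001100
5. -> 00000011110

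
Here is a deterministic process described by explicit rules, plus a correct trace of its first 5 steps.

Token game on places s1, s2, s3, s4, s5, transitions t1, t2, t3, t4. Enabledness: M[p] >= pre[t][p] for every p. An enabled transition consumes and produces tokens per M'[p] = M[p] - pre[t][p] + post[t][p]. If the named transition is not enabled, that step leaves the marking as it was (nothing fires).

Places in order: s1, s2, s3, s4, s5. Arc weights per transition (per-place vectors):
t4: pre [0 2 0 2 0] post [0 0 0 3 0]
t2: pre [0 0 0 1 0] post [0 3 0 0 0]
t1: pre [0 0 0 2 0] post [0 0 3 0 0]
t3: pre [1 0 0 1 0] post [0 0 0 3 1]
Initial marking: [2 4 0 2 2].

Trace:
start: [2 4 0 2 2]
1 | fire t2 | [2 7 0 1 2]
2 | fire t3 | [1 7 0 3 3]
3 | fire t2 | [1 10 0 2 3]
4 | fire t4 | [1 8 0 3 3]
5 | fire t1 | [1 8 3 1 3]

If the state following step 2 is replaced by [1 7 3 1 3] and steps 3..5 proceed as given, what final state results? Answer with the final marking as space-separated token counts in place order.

state after step 2 := [1 7 3 1 3]
3 | fire t2 | [1 10 3 0 3]
4 | fire t4 | [1 10 3 0 3]
5 | fire t1 | [1 10 3 0 3]

1 10 3 0 3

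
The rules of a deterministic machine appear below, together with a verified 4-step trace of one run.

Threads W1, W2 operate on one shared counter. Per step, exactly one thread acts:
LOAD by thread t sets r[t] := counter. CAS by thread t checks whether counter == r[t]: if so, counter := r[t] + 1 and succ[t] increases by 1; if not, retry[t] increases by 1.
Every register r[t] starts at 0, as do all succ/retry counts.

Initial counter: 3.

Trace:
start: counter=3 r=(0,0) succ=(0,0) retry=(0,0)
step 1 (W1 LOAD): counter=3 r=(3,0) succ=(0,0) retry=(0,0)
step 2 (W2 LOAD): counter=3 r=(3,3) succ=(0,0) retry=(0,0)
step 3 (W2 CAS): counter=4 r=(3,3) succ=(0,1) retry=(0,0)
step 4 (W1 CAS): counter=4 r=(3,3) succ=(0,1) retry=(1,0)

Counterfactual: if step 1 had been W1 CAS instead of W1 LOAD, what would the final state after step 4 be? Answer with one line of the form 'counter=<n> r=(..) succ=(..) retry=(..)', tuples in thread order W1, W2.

(re-executing from step 1 with the substitution; state before step 1: counter=3 r=(0,0) succ=(0,0) retry=(0,0))
step 1 (W1 CAS): counter=3 r=(0,0) succ=(0,0) retry=(1,0)
step 2 (W2 LOAD): counter=3 r=(0,3) succ=(0,0) retry=(1,0)
step 3 (W2 CAS): counter=4 r=(0,3) succ=(0,1) retry=(1,0)
step 4 (W1 CAS): counter=4 r=(0,3) succ=(0,1) retry=(2,0)

counter=4 r=(0,3) succ=(0,1) retry=(2,0)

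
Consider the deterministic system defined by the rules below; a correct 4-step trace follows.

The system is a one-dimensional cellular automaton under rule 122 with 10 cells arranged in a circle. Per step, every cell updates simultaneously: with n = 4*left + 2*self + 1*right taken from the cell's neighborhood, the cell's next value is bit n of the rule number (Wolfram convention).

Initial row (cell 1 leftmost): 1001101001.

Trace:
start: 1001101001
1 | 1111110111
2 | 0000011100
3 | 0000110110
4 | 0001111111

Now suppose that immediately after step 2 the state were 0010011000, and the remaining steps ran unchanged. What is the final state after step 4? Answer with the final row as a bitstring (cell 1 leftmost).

1011000110

state after step 2 := 0010011000
3 | 0101111100
4 | 1011000110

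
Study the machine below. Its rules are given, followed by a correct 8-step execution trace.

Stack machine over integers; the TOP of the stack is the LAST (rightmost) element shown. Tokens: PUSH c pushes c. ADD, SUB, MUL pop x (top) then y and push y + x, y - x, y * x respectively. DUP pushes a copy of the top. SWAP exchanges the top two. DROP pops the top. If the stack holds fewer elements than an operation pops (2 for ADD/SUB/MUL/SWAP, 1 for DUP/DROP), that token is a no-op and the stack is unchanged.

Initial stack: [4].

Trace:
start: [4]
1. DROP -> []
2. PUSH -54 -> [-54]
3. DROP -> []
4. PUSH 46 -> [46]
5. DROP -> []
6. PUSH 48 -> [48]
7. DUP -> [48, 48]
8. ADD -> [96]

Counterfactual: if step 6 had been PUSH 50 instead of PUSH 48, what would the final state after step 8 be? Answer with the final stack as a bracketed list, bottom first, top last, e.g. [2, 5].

[100]

(re-executing from step 6 with the substitution; state before step 6: [])
6. PUSH 50 -> [50]
7. DUP -> [50, 50]
8. ADD -> [100]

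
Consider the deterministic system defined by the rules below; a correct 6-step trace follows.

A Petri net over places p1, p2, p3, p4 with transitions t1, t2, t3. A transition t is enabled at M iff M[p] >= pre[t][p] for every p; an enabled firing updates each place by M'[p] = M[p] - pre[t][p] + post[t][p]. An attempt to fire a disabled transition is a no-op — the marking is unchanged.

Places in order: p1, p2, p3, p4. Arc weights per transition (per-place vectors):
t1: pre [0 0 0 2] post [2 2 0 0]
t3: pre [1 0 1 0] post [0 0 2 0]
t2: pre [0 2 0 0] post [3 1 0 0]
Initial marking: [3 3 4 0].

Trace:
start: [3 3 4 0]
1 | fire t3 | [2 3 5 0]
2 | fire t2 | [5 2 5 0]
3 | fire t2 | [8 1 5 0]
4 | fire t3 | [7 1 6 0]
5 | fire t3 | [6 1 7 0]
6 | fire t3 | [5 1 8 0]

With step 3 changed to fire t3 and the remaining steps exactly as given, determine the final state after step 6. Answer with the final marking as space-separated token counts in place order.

(re-executing from step 3 with the substitution; state before step 3: [5 2 5 0])
3 | fire t3 | [4 2 6 0]
4 | fire t3 | [3 2 7 0]
5 | fire t3 | [2 2 8 0]
6 | fire t3 | [1 2 9 0]

1 2 9 0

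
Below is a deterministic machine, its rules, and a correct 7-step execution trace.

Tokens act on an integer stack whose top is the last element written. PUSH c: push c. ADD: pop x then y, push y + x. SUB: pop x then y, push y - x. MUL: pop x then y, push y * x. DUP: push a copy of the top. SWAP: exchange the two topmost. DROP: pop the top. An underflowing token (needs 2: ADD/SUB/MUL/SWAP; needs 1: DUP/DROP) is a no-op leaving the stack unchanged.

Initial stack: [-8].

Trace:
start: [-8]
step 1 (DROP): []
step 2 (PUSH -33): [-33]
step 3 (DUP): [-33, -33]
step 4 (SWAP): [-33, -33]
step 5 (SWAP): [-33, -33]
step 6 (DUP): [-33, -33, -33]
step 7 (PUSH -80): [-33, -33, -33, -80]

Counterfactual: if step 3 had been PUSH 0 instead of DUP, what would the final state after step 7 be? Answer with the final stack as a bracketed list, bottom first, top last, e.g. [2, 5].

(re-executing from step 3 with the substitution; state before step 3: [-33])
step 3 (PUSH 0): [-33, 0]
step 4 (SWAP): [0, -33]
step 5 (SWAP): [-33, 0]
step 6 (DUP): [-33, 0, 0]
step 7 (PUSH -80): [-33, 0, 0, -80]

[-33, 0, 0, -80]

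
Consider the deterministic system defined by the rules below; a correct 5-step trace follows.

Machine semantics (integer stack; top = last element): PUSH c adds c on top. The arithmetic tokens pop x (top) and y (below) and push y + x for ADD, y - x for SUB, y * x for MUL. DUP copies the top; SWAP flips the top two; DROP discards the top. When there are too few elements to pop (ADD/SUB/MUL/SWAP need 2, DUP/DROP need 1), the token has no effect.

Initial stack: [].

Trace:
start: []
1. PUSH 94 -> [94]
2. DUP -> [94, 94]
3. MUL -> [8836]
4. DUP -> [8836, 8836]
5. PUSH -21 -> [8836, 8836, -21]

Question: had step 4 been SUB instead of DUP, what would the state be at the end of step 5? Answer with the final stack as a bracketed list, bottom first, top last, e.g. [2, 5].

(re-executing from step 4 with the substitution; state before step 4: [8836])
4. SUB -> [8836]
5. PUSH -21 -> [8836, -21]

[8836, -21]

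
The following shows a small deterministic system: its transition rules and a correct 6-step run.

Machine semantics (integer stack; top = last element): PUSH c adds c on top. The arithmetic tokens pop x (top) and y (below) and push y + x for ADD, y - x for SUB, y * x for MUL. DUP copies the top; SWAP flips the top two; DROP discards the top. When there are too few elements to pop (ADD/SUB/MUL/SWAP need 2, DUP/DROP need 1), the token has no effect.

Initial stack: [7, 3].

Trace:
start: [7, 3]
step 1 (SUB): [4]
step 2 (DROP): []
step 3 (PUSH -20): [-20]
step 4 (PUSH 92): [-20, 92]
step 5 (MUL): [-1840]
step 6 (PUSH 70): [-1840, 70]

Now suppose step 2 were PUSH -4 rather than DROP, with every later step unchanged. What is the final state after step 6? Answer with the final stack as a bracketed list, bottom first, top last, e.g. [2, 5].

(re-executing from step 2 with the substitution; state before step 2: [4])
step 2 (PUSH -4): [4, -4]
step 3 (PUSH -20): [4, -4, -20]
step 4 (PUSH 92): [4, -4, -20, 92]
step 5 (MUL): [4, -4, -1840]
step 6 (PUSH 70): [4, -4, -1840, 70]

[4, -4, -1840, 70]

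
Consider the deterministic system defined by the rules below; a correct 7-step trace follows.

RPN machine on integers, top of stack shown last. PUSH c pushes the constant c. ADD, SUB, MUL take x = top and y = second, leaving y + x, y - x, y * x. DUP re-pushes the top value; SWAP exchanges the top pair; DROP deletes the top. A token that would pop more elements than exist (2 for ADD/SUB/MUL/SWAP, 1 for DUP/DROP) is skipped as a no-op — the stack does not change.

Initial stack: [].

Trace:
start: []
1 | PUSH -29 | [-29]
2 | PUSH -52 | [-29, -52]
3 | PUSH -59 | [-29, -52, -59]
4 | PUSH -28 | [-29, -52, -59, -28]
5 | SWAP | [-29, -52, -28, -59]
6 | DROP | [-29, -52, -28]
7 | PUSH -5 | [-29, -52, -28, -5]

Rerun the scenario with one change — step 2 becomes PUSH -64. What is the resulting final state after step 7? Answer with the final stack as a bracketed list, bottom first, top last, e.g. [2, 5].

(re-executing from step 2 with the substitution; state before step 2: [-29])
2 | PUSH -64 | [-29, -64]
3 | PUSH -59 | [-29, -64, -59]
4 | PUSH -28 | [-29, -64, -59, -28]
5 | SWAP | [-29, -64, -28, -59]
6 | DROP | [-29, -64, -28]
7 | PUSH -5 | [-29, -64, -28, -5]

[-29, -64, -28, -5]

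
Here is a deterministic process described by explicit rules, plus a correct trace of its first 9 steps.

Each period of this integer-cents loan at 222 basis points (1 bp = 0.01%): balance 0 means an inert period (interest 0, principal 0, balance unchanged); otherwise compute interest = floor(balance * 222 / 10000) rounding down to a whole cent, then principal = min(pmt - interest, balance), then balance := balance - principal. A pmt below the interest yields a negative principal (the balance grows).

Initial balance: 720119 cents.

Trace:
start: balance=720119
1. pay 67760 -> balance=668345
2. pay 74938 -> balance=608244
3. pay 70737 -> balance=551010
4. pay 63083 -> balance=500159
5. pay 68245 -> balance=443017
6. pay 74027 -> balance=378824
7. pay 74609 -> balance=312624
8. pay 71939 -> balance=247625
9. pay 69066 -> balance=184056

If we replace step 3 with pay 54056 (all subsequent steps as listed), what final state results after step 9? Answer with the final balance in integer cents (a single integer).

203086

(re-executing from step 3 with the substitution; state before step 3: balance=608244)
3. pay 54056 -> balance=567691
4. pay 63083 -> balance=517210
5. pay 68245 -> balance=460447
6. pay 74027 -> balance=396641
7. pay 74609 -> balance=330837
8. pay 71939 -> balance=266242
9. pay 69066 -> balance=203086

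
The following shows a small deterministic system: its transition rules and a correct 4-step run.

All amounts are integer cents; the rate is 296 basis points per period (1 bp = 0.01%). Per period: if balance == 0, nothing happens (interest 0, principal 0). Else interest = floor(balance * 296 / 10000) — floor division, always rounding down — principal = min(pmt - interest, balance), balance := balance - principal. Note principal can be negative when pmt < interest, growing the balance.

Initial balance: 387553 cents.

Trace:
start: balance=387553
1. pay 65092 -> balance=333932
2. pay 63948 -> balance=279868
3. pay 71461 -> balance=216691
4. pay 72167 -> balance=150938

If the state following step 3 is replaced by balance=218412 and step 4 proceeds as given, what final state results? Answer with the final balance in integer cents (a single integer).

state after step 3 := balance=218412
4. pay 72167 -> balance=152709

152709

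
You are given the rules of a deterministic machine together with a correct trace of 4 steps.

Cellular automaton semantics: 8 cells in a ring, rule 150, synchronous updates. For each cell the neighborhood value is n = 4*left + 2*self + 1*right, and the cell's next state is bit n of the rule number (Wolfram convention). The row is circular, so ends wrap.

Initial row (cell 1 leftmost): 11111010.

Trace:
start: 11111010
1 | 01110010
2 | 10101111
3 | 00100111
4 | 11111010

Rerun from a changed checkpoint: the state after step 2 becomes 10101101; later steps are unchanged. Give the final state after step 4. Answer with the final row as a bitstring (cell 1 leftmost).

state after step 2 := 10101101
3 | 00100000
4 | 01110000

01110000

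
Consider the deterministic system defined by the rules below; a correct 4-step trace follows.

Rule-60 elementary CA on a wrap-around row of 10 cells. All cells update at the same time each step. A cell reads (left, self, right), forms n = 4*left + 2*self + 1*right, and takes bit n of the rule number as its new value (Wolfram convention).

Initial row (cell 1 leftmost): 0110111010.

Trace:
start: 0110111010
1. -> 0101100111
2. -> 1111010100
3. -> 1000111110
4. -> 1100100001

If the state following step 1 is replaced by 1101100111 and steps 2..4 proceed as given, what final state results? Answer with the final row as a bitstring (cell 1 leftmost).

0011100001

state after step 1 := 1101100111
2. -> 0011010100
3. -> 0010111110
4. -> 0011100001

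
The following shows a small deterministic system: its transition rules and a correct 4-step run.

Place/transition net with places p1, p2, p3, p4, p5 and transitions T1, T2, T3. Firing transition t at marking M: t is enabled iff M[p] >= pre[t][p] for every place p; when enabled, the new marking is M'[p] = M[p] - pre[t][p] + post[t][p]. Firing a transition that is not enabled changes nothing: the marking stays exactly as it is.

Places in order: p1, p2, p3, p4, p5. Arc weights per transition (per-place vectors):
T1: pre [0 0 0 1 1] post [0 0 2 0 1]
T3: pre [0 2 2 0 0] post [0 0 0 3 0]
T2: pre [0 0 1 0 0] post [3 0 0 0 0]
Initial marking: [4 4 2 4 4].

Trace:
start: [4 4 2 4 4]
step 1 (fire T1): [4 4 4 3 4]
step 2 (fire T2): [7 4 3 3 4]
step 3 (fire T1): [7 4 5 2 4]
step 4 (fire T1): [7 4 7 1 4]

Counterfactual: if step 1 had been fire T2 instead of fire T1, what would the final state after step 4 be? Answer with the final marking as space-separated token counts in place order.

(re-executing from step 1 with the substitution; state before step 1: [4 4 2 4 4])
step 1 (fire T2): [7 4 1 4 4]
step 2 (fire T2): [10 4 0 4 4]
step 3 (fire T1): [10 4 2 3 4]
step 4 (fire T1): [10 4 4 2 4]

10 4 4 2 4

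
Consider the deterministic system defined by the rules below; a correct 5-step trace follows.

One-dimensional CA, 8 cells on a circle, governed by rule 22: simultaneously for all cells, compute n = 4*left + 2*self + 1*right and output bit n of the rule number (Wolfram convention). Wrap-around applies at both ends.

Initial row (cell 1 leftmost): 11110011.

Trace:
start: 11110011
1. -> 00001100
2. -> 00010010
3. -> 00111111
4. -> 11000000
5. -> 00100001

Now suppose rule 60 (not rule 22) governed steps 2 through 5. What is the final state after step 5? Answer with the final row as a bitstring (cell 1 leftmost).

11001100

(re-executing steps 2..5 under rule 60; state before step 2: 00001100)
2. -> 00001010
3. -> 00001111
4. -> 10001000
5. -> 11001100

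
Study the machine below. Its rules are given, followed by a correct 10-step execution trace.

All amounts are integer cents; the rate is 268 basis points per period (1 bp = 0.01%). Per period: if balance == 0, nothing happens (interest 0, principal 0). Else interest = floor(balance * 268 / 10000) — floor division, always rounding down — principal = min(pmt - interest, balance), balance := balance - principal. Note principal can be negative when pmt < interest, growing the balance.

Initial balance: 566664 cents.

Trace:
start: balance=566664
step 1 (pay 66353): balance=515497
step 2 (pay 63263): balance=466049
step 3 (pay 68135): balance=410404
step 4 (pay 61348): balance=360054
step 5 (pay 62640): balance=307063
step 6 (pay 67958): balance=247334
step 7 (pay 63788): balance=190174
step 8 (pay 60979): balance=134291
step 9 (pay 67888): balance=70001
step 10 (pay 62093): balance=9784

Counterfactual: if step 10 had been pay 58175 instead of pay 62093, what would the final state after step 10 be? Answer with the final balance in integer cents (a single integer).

(re-executing from step 10 with the substitution; state before step 10: balance=70001)
step 10 (pay 58175): balance=13702

13702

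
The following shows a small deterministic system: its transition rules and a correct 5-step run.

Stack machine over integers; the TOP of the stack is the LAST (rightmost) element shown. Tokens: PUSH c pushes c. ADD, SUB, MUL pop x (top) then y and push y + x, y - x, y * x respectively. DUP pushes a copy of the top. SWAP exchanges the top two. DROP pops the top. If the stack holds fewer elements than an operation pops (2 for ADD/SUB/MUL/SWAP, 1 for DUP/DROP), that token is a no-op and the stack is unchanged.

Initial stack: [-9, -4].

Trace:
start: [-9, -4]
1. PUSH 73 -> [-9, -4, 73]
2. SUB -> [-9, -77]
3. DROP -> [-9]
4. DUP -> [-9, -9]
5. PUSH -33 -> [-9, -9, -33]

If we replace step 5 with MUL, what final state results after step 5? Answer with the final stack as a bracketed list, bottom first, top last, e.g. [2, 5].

(re-executing from step 5 with the substitution; state before step 5: [-9, -9])
5. MUL -> [81]

[81]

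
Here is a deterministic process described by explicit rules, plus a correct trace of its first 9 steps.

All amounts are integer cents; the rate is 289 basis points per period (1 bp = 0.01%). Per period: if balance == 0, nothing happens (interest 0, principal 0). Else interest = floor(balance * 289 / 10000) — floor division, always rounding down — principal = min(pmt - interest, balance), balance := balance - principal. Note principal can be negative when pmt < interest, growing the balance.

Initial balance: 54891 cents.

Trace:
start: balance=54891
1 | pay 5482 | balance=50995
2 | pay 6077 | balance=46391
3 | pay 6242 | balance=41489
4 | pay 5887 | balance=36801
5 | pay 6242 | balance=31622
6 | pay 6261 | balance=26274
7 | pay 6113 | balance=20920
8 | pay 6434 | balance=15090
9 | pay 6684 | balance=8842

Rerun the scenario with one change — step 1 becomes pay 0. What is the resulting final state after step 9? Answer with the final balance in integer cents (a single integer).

(re-executing from step 1 with the substitution; state before step 1: balance=54891)
1 | pay 0 | balance=56477
2 | pay 6077 | balance=52032
3 | pay 6242 | balance=47293
4 | pay 5887 | balance=42772
5 | pay 6242 | balance=37766
6 | pay 6261 | balance=32596
7 | pay 6113 | balance=27425
8 | pay 6434 | balance=21783
9 | pay 6684 | balance=15728

15728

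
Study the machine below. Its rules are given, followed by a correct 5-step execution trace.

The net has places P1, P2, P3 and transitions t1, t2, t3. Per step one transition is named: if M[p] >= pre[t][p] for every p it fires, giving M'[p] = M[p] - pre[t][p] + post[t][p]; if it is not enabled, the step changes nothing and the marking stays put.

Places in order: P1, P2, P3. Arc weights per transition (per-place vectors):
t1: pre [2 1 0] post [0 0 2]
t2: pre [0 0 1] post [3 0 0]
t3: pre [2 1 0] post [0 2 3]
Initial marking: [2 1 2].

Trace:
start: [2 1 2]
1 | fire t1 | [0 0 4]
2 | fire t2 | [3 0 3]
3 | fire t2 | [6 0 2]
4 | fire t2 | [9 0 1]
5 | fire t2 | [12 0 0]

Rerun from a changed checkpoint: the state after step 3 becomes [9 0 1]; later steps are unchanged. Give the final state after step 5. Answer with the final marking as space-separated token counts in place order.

12 0 0

state after step 3 := [9 0 1]
4 | fire t2 | [12 0 0]
5 | fire t2 | [12 0 0]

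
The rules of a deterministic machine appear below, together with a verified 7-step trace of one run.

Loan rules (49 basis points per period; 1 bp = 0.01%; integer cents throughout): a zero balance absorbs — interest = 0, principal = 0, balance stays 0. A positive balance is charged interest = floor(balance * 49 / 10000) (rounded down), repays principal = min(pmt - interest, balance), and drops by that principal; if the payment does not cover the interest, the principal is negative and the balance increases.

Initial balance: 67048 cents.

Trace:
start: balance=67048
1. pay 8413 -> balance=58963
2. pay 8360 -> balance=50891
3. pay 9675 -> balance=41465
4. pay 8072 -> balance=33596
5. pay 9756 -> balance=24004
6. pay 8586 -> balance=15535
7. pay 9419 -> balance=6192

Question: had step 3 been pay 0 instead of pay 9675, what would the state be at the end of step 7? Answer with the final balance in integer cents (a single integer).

16058

(re-executing from step 3 with the substitution; state before step 3: balance=50891)
3. pay 0 -> balance=51140
4. pay 8072 -> balance=43318
5. pay 9756 -> balance=33774
6. pay 8586 -> balance=25353
7. pay 9419 -> balance=16058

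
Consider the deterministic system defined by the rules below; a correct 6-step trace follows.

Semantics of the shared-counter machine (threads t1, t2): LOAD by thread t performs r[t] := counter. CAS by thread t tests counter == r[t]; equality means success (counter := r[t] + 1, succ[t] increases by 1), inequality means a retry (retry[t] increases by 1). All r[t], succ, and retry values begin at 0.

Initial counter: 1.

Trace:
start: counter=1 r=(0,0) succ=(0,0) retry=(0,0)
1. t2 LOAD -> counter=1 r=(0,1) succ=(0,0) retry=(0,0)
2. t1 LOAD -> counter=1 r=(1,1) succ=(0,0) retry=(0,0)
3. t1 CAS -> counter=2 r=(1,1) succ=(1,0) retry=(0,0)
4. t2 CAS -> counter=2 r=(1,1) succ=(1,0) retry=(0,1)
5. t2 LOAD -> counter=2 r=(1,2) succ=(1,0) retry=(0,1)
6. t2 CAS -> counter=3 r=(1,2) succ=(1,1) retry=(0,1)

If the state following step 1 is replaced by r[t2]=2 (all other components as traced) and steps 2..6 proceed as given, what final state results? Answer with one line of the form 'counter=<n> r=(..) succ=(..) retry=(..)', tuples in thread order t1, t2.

state after step 1 := counter=1 r=(0,2) succ=(0,0) retry=(0,0)
2. t1 LOAD -> counter=1 r=(1,2) succ=(0,0) retry=(0,0)
3. t1 CAS -> counter=2 r=(1,2) succ=(1,0) retry=(0,0)
4. t2 CAS -> counter=3 r=(1,2) succ=(1,1) retry=(0,0)
5. t2 LOAD -> counter=3 r=(1,3) succ=(1,1) retry=(0,0)
6. t2 CAS -> counter=4 r=(1,3) succ=(1,2) retry=(0,0)

counter=4 r=(1,3) succ=(1,2) retry=(0,0)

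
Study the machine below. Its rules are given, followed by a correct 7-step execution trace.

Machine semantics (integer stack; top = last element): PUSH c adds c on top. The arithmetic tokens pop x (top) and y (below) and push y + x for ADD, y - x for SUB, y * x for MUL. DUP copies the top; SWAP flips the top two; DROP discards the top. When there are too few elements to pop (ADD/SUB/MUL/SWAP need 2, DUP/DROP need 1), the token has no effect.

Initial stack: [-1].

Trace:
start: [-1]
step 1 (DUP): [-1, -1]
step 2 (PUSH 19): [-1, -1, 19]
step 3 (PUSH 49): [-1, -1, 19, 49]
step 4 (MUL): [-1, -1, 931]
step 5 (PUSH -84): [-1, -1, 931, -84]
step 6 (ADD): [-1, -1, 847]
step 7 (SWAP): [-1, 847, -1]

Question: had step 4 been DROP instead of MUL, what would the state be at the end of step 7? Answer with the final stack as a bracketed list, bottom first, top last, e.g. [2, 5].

(re-executing from step 4 with the substitution; state before step 4: [-1, -1, 19, 49])
step 4 (DROP): [-1, -1, 19]
step 5 (PUSH -84): [-1, -1, 19, -84]
step 6 (ADD): [-1, -1, -65]
step 7 (SWAP): [-1, -65, -1]

[-1, -65, -1]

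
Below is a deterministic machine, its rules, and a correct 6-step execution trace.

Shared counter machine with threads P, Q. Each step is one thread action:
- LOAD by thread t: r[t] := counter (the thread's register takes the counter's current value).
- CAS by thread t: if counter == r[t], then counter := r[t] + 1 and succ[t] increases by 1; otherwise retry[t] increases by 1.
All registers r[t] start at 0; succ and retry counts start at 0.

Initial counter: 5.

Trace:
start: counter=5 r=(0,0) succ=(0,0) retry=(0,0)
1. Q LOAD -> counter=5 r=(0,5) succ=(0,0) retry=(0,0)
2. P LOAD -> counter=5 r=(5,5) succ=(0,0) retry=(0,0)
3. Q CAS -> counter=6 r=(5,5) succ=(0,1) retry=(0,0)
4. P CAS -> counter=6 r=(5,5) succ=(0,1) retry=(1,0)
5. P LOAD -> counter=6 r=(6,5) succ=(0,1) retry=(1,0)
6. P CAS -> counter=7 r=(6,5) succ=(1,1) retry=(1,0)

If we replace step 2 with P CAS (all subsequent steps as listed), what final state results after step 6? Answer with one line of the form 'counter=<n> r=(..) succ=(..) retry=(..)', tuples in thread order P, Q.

(re-executing from step 2 with the substitution; state before step 2: counter=5 r=(0,5) succ=(0,0) retry=(0,0))
2. P CAS -> counter=5 r=(0,5) succ=(0,0) retry=(1,0)
3. Q CAS -> counter=6 r=(0,5) succ=(0,1) retry=(1,0)
4. P CAS -> counter=6 r=(0,5) succ=(0,1) retry=(2,0)
5. P LOAD -> counter=6 r=(6,5) succ=(0,1) retry=(2,0)
6. P CAS -> counter=7 r=(6,5) succ=(1,1) retry=(2,0)

counter=7 r=(6,5) succ=(1,1) retry=(2,0)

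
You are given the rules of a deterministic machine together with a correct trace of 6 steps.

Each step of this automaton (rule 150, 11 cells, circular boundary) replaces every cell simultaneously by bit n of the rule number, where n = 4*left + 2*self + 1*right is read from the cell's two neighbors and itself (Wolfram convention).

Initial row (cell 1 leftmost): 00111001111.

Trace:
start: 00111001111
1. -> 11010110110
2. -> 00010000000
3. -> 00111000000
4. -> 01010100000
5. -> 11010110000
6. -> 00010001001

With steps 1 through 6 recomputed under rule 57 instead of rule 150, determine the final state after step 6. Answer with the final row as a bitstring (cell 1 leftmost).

(re-executing steps 1..6 under rule 57; state before step 1: 00111001111)
1. -> 10100101000
2. -> 01010010110
3. -> 00101001101
4. -> 10010101010
5. -> 01001010101
6. -> 10100101010

10100101010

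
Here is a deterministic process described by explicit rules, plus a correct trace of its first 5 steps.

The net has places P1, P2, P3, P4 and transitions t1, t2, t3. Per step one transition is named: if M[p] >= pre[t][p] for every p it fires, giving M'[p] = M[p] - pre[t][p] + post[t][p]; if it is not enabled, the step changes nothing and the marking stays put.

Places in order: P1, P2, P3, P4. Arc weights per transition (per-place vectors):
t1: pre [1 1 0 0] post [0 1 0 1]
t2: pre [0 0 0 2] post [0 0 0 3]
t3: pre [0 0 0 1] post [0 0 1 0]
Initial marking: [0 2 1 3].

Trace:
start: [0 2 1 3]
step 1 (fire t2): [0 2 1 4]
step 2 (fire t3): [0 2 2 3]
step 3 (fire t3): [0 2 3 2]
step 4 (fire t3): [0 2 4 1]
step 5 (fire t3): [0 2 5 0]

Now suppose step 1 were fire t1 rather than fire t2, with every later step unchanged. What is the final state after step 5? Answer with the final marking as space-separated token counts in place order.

(re-executing from step 1 with the substitution; state before step 1: [0 2 1 3])
step 1 (fire t1): [0 2 1 3]
step 2 (fire t3): [0 2 2 2]
step 3 (fire t3): [0 2 3 1]
step 4 (fire t3): [0 2 4 0]
step 5 (fire t3): [0 2 4 0]

0 2 4 0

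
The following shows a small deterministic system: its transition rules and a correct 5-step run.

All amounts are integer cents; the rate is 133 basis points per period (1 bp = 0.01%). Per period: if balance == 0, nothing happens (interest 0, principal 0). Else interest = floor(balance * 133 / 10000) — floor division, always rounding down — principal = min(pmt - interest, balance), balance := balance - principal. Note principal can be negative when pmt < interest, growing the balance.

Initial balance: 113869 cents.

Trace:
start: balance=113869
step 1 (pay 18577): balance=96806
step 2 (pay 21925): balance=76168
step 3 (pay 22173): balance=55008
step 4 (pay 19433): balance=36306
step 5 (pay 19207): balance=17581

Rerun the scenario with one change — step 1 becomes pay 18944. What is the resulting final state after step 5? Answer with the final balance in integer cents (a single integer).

17194

(re-executing from step 1 with the substitution; state before step 1: balance=113869)
step 1 (pay 18944): balance=96439
step 2 (pay 21925): balance=75796
step 3 (pay 22173): balance=54631
step 4 (pay 19433): balance=35924
step 5 (pay 19207): balance=17194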